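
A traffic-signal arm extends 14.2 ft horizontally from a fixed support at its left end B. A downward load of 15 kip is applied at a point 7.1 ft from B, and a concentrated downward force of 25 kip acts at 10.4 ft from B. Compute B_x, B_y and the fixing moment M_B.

ΣF_x = 0: B_x = 0.
ΣF_y = 0: B_y − 15 − 25 = 0 → B_y = 40.00 kip.
ΣM about B: M_B − 15·7.1 − 25·10.4 = 0 → M_B = 366.5 kip·ft.

B_x = 0, B_y = 40.00 kip, M_B = 366.5 kip·ft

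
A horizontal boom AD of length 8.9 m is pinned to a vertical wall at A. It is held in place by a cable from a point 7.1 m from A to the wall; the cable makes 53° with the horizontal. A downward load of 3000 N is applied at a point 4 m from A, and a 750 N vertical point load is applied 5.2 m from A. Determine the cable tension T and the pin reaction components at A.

ΣM about A: T·sin53°·7.1 − 3000·4 − 750·5.2 = 0 → T = 15900/(7.1·0.798636) = 2804.08 ≈ 2804 N.
ΣF_x = 0: A_x − T·cos53° = 0 → A_x = 2804.08 × 0.601815 = 1688 N.
ΣF_y = 0: A_y + T·sin53° − 3000 − 750 = 0 → A_y = 3750 − 2804.08 × 0.798636 = 1511 N.

T = 2804 N, A_x = 1688 N, A_y = 1511 N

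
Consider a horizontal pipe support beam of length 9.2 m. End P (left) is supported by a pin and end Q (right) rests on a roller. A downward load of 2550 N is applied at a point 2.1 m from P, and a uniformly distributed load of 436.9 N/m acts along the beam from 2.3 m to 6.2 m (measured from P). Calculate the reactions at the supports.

Resultant of the distributed load: 436.9 × 3.9 = 1703.91 N at 4.25 m from P.
Moments about P: Q_y·9.2 − 2550·2.1 − (436.9·3.9)·4.25 = 0 → Q_y = 12596.6175/9.2 = 1369.2 ≈ 1369 N.
ΣF_y = 0: P_y + 1369.2 − 2550 − 436.9·3.9 = 0 → P_y = 2885 N.
ΣF_x = 0: no horizontal applied forces, so P_x = 0.

P_x = 0, P_y = 2885 N, Q_y = 1369 N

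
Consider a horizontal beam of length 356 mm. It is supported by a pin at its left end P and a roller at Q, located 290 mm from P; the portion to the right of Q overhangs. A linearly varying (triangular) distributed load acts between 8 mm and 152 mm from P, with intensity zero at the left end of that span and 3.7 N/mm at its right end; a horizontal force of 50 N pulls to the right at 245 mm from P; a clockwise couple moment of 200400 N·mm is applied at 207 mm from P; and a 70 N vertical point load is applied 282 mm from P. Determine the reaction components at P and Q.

P_x = -50.00 N, P_y = -518.2 N, Q_y = 854.6 N

Resultant of the triangular load: ½ × 3.7 × 144 = 266.4 N, acting at 104 mm from P (one-third of the span from the peak).
Taking moments about P: Q_y·290 − (½·3.7·144)·104 − 200400 − 70·282 = 0 → Q_y = 247845.6/290 = 854.64 ≈ 854.6 N.
ΣF_y = 0: P_y + 854.64 − ½·3.7·144 − 70 = 0 → P_y = -518.2 N.
ΣF_x = 0: P_x + 50 = 0 → P_x = -50.00 N.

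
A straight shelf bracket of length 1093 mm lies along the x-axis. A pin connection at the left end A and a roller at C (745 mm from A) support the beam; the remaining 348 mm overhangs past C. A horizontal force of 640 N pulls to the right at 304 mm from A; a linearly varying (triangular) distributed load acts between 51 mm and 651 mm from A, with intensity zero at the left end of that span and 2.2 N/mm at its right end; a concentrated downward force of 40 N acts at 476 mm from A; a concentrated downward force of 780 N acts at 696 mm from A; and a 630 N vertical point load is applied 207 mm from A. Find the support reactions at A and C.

Resultant of the triangular load: ½ × 2.2 × 600 = 660 N, acting at 451 mm from A (one-third of the span from the peak).
ΣM about A: C_y·745 − (½·2.2·600)·451 − 40·476 − 780·696 − 630·207 = 0 → C_y = 989990/745 = 1328.85 ≈ 1329 N.
ΣF_y = 0: A_y + 1328.85 − ½·2.2·600 − 40 − 780 − 630 = 0 → A_y = 781.2 N.
ΣF_x = 0: A_x + 640 = 0 → A_x = -640.0 N.

A_x = -640.0 N, A_y = 781.2 N, C_y = 1329 N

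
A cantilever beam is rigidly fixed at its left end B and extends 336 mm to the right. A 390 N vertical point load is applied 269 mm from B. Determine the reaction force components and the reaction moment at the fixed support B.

ΣF_x = 0: B_x = 0.
ΣF_y = 0: B_y − 390 = 0 → B_y = 390.0 N.
ΣM about B: M_B − 390·269 = 0 → M_B = 104900 N·mm.

B_x = 0, B_y = 390.0 N, M_B = 104900 N·mm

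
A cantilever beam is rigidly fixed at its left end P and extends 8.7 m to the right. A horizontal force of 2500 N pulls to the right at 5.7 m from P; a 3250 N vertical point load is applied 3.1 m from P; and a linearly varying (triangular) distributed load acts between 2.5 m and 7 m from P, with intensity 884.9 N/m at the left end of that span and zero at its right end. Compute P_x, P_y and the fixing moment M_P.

P_x = -2500 N, P_y = 5241 N, M_P = 18040 N·m

Resultant of the triangular load: ½ × 884.9 × 4.5 = 1991.025 N, acting at 4 m from P (one-third of the span from the peak).
ΣF_x = 0: P_x + 2500 = 0 → P_x = -2500 N.
ΣF_y = 0: P_y − 3250 − ½·884.9·4.5 = 0 → P_y = 5241 N.
ΣM about P: M_P − 3250·3.1 − (½·884.9·4.5)·4 = 0 → M_P = 18040 N·m.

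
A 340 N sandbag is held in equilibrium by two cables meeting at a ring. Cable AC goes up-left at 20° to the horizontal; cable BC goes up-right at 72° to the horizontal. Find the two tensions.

T_AC = 105.1 N, T_BC = 319.7 N

ΣF_x = 0: −T_AC·cos20° + T_BC·cos72° = 0 → T_BC = 3.04091·T_AC.
ΣF_y = 0: T_AC·sin20° + T_BC·sin72° = 340.
Substitute: T_AC·(0.34202 + 3.04091·0.951057) = 340 → T_AC = 105.13 ≈ 105.1 N.
Then T_BC = 3.04091 × 105.13 = 319.7 N.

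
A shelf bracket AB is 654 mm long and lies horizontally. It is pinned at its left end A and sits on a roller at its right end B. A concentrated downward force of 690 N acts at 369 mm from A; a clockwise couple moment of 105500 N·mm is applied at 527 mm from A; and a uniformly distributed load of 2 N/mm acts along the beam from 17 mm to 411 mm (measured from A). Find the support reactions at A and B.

A_x = 0, A_y = 669.5 N, B_y = 808.5 N

Resultant of the distributed load: 2 × 394 = 788 N at 214 mm from A.
Taking moments about A: B_y·654 − 690·369 − 105500 − (2·394)·214 = 0 → B_y = 528742/654 = 808.474 ≈ 808.5 N.
ΣF_y = 0: A_y + 808.474 − 690 − 2·394 = 0 → A_y = 669.5 N.
ΣF_x = 0: no horizontal applied forces, so A_x = 0.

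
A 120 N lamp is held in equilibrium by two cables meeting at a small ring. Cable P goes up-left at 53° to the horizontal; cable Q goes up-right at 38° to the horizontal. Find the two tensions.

ΣF_x = 0: −T_P·cos53° + T_Q·cos38° = 0 → T_Q = 0.763714·T_P.
ΣF_y = 0: T_P·sin53° + T_Q·sin38° = 120.
Substitute: T_P·(0.798636 + 0.763714·0.615661) = 120 → T_P = 94.5757 ≈ 94.58 N.
Then T_Q = 0.763714 × 94.5757 = 72.23 N.

T_P = 94.58 N, T_Q = 72.23 N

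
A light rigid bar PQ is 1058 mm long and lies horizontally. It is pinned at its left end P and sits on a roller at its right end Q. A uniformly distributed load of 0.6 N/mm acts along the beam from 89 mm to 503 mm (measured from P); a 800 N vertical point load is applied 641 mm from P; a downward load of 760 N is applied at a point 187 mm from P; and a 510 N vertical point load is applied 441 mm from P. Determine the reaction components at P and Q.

Resultant of the distributed load: 0.6 × 414 = 248.4 N at 296 mm from P.
Moments about P: Q_y·1058 − (0.6·414)·296 − 800·641 − 760·187 − 510·441 = 0 → Q_y = 953356.4/1058 = 901.093 ≈ 901.1 N.
ΣF_y = 0: P_y + 901.093 − 0.6·414 − 800 − 760 − 510 = 0 → P_y = 1417 N.
ΣF_x = 0: no horizontal applied forces, so P_x = 0.

P_x = 0, P_y = 1417 N, Q_y = 901.1 N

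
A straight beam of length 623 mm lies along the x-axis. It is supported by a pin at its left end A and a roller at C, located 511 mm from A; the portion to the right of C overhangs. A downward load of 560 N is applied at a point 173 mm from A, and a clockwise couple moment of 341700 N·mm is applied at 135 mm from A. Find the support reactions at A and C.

ΣM about A: C_y·511 − 560·173 − 341700 = 0 → C_y = 438580/511 = 858.278 ≈ 858.3 N.
ΣF_y = 0: A_y + 858.278 − 560 = 0 → A_y = -298.3 N.
ΣF_x = 0: no horizontal applied forces, so A_x = 0.

A_x = 0, A_y = -298.3 N, C_y = 858.3 N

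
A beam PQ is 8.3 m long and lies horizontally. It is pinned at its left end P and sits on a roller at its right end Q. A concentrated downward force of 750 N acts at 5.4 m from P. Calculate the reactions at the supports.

P_x = 0, P_y = 262.0 N, Q_y = 488.0 N

Taking moments about P: Q_y·8.3 − 750·5.4 = 0 → Q_y = 4050/8.3 = 487.952 ≈ 488.0 N.
ΣF_y = 0: P_y + 487.952 − 750 = 0 → P_y = 262.0 N.
ΣF_x = 0: no horizontal applied forces, so P_x = 0.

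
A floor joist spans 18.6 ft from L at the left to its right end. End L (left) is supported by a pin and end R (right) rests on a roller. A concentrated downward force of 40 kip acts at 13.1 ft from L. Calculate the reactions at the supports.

L_x = 0, L_y = 11.83 kip, R_y = 28.17 kip

ΣM about L: R_y·18.6 − 40·13.1 = 0 → R_y = 524/18.6 = 28.172 ≈ 28.17 kip.
ΣF_y = 0: L_y + 28.172 − 40 = 0 → L_y = 11.83 kip.
ΣF_x = 0: no horizontal applied forces, so L_x = 0.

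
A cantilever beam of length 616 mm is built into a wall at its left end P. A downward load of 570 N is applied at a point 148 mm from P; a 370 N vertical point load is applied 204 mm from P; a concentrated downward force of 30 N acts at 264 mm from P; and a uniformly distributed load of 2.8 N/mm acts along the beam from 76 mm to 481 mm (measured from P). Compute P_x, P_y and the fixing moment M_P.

Resultant of the distributed load: 2.8 × 405 = 1134 N at 278.5 mm from P.
ΣF_x = 0: P_x = 0.
ΣF_y = 0: P_y − 570 − 370 − 30 − 2.8·405 = 0 → P_y = 2104 N.
ΣM about P: M_P − 570·148 − 370·204 − 30·264 − (2.8·405)·278.5 = 0 → M_P = 483600 N·mm.

P_x = 0, P_y = 2104 N, M_P = 483600 N·mm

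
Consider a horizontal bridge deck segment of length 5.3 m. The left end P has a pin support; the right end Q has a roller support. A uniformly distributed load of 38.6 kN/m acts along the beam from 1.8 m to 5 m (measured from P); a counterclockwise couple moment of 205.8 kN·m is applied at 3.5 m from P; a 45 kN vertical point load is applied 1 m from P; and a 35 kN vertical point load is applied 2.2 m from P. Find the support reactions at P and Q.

P_x = 0, P_y = 140.1 kN, Q_y = 63.43 kN

Resultant of the distributed load: 38.6 × 3.2 = 123.52 kN at 3.4 m from P.
Taking moments about P: Q_y·5.3 − (38.6·3.2)·3.4 + 205.8 − 45·1 − 35·2.2 = 0 → Q_y = 336.168/5.3 = 63.4279 ≈ 63.43 kN.
ΣF_y = 0: P_y + 63.4279 − 38.6·3.2 − 45 − 35 = 0 → P_y = 140.1 kN.
ΣF_x = 0: no horizontal applied forces, so P_x = 0.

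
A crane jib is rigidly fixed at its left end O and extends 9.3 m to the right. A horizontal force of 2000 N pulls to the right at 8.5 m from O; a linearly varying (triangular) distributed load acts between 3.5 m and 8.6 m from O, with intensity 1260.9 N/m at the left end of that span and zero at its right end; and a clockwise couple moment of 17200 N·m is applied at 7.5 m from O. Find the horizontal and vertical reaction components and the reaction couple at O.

Resultant of the triangular load: ½ × 1260.9 × 5.1 = 3215.295 N, acting at 5.2 m from O (one-third of the span from the peak).
ΣF_x = 0: O_x + 2000 = 0 → O_x = -2000 N.
ΣF_y = 0: O_y − ½·1260.9·5.1 = 0 → O_y = 3215 N.
ΣM about O: M_O − (½·1260.9·5.1)·5.2 − 17200 = 0 → M_O = 33920 N·m.

O_x = -2000 N, O_y = 3215 N, M_O = 33920 N·m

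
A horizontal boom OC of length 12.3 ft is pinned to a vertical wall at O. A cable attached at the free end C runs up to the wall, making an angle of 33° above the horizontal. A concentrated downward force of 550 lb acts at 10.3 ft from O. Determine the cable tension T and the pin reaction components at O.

T = 845.6 lb, O_x = 709.2 lb, O_y = 89.43 lb

ΣM about O: T·sin33°·12.3 − 550·10.3 = 0 → T = 5665/(12.3·0.544639) = 845.641 ≈ 845.6 lb.
ΣF_x = 0: O_x − T·cos33° = 0 → O_x = 845.641 × 0.838671 = 709.2 lb.
ΣF_y = 0: O_y + T·sin33° − 550 = 0 → O_y = 550 − 845.641 × 0.544639 = 89.43 lb.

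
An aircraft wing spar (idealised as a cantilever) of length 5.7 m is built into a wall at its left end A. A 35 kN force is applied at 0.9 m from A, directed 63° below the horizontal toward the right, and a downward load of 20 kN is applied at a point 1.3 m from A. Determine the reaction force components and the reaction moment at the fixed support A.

A_x = -15.89 kN, A_y = 51.19 kN, M_A = 54.07 kN·m

ΣF_x = 0: A_x + 35·cos63° = 0 → A_x = -15.89 kN.
ΣF_y = 0: A_y − 35·sin63° − 20 = 0 → A_y = 51.19 kN.
ΣM about A: M_A − 35·sin63°·0.9 − 20·1.3 = 0 → M_A = 54.07 kN·m.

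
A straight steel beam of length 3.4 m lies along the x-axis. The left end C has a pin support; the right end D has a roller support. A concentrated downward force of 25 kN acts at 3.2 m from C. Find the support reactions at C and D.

C_x = 0, C_y = 1.471 kN, D_y = 23.53 kN

Moments about C: D_y·3.4 − 25·3.2 = 0 → D_y = 80/3.4 = 23.5294 ≈ 23.53 kN.
ΣF_y = 0: C_y + 23.5294 − 25 = 0 → C_y = 1.471 kN.
ΣF_x = 0: no horizontal applied forces, so C_x = 0.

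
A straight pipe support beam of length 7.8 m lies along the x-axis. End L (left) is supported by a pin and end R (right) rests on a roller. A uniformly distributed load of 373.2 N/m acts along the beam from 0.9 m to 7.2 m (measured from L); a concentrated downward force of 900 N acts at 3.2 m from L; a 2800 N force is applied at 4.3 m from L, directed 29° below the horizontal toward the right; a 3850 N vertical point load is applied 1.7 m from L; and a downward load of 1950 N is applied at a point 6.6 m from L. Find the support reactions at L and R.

Resultant of the distributed load: 373.2 × 6.3 = 2351.16 N at 4.05 m from L.
Taking moments about L: R_y·7.8 − (373.2·6.3)·4.05 − 900·3.2 − 2800·sin29°·4.3 − 3850·1.7 − 1950·6.6 = 0 → R_y = 37654.3/7.8 = 4827.47 ≈ 4827 N.
ΣF_y = 0: L_y + 4827.47 − 373.2·6.3 − 900 − 2800·sin29° − 3850 − 1950 = 0 → L_y = 5581 N.
ΣF_x = 0: L_x + 2800·cos29° = 0 → L_x = -2449 N.

L_x = -2449 N, L_y = 5581 N, R_y = 4827 N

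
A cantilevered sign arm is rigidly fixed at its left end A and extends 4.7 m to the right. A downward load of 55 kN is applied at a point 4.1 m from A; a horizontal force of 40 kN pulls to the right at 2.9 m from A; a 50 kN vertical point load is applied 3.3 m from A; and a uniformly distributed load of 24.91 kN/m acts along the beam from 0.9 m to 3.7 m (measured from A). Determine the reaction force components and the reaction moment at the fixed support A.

A_x = -40.00 kN, A_y = 174.7 kN, M_A = 550.9 kN·m

Resultant of the distributed load: 24.91 × 2.8 = 69.748 kN at 2.3 m from A.
ΣF_x = 0: A_x + 40 = 0 → A_x = -40.00 kN.
ΣF_y = 0: A_y − 55 − 50 − 24.91·2.8 = 0 → A_y = 174.7 kN.
ΣM about A: M_A − 55·4.1 − 50·3.3 − (24.91·2.8)·2.3 = 0 → M_A = 550.9 kN·m.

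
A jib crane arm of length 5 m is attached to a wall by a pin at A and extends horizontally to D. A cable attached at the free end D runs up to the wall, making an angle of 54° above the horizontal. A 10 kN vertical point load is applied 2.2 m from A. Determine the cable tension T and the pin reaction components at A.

T = 5.439 kN, A_x = 3.197 kN, A_y = 5.600 kN

ΣM about A: T·sin54°·5 − 10·2.2 = 0 → T = 22/(5·0.809017) = 5.4387 ≈ 5.439 kN.
ΣF_x = 0: A_x − T·cos54° = 0 → A_x = 5.4387 × 0.587785 = 3.197 kN.
ΣF_y = 0: A_y + T·sin54° − 10 = 0 → A_y = 10 − 5.4387 × 0.809017 = 5.600 kN.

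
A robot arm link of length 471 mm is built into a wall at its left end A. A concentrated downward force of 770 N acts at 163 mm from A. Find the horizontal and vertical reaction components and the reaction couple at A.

ΣF_x = 0: A_x = 0.
ΣF_y = 0: A_y − 770 = 0 → A_y = 770.0 N.
ΣM about A: M_A − 770·163 = 0 → M_A = 125500 N·mm.

A_x = 0, A_y = 770.0 N, M_A = 125500 N·mm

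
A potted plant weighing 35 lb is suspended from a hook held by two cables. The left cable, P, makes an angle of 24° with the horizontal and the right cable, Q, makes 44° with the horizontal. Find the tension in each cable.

T_P = 27.15 lb, T_Q = 34.49 lb

ΣF_x = 0: −T_P·cos24° + T_Q·cos44° = 0 → T_Q = 1.26998·T_P.
ΣF_y = 0: T_P·sin24° + T_Q·sin44° = 35.
Substitute: T_P·(0.406737 + 1.26998·0.694658) = 35 → T_P = 27.1541 ≈ 27.15 lb.
Then T_Q = 1.26998 × 27.1541 = 34.49 lb.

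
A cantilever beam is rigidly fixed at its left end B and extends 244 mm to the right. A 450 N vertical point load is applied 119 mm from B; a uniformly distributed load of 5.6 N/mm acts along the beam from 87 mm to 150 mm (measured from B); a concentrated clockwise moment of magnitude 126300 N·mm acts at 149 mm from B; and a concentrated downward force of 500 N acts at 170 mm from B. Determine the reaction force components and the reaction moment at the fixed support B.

B_x = 0, B_y = 1303 N, M_B = 306700 N·mm

Resultant of the distributed load: 5.6 × 63 = 352.8 N at 118.5 mm from B.
ΣF_x = 0: B_x = 0.
ΣF_y = 0: B_y − 450 − 5.6·63 − 500 = 0 → B_y = 1303 N.
ΣM about B: M_B − 450·119 − (5.6·63)·118.5 − 126300 − 500·170 = 0 → M_B = 306700 N·mm.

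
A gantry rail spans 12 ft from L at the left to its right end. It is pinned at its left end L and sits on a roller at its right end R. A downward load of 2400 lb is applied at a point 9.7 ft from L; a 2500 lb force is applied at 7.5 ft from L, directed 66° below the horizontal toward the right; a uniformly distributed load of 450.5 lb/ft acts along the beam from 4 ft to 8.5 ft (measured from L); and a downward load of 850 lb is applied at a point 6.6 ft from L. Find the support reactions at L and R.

L_x = -1017 lb, L_y = 2670 lb, R_y = 4891 lb

Resultant of the distributed load: 450.5 × 4.5 = 2027.25 lb at 6.25 ft from L.
Moments about L: R_y·12 − 2400·9.7 − 2500·sin66°·7.5 − (450.5·4.5)·6.25 − 850·6.6 = 0 → R_y = 58689.3/12 = 4890.78 ≈ 4891 lb.
ΣF_y = 0: L_y + 4890.78 − 2400 − 2500·sin66° − 450.5·4.5 − 850 = 0 → L_y = 2670 lb.
ΣF_x = 0: L_x + 2500·cos66° = 0 → L_x = -1017 lb.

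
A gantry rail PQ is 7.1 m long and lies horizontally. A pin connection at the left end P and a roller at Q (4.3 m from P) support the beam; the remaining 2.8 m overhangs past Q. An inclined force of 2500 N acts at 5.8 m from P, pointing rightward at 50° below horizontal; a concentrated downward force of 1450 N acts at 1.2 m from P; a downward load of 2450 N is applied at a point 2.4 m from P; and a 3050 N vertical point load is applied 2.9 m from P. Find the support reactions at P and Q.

P_x = -1607 N, P_y = 2453 N, Q_y = 6412 N

Moments about P: Q_y·4.3 − 2500·sin50°·5.8 − 1450·1.2 − 2450·2.4 − 3050·2.9 = 0 → Q_y = 27572.6/4.3 = 6412.23 ≈ 6412 N.
ΣF_y = 0: P_y + 6412.23 − 2500·sin50° − 1450 − 2450 − 3050 = 0 → P_y = 2453 N.
ΣF_x = 0: P_x + 2500·cos50° = 0 → P_x = -1607 N.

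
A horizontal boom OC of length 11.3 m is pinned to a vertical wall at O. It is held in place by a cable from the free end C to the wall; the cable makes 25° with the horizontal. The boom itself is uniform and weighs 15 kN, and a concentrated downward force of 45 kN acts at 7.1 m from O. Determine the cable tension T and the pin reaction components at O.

ΣM about O: T·sin25°·11.3 − 15·5.65 − 45·7.1 = 0 → T = 404.25/(11.3·0.422618) = 84.6493 ≈ 84.65 kN.
ΣF_x = 0: O_x − T·cos25° = 0 → O_x = 84.6493 × 0.906308 = 76.72 kN.
ΣF_y = 0: O_y + T·sin25° − 15 − 45 = 0 → O_y = 60 − 84.6493 × 0.422618 = 24.23 kN.

T = 84.65 kN, O_x = 76.72 kN, O_y = 24.23 kN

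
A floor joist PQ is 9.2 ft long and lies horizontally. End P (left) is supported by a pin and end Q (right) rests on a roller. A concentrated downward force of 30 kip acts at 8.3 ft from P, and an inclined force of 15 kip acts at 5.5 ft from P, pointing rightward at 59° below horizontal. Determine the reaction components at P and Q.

Taking moments about P: Q_y·9.2 − 30·8.3 − 15·sin59°·5.5 = 0 → Q_y = 319.716/9.2 = 34.7517 ≈ 34.75 kip.
ΣF_y = 0: P_y + 34.7517 − 30 − 15·sin59° = 0 → P_y = 8.106 kip.
ΣF_x = 0: P_x + 15·cos59° = 0 → P_x = -7.726 kip.

P_x = -7.726 kip, P_y = 8.106 kip, Q_y = 34.75 kip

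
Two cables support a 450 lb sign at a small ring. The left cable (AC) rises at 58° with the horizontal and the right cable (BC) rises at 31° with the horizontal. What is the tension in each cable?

ΣF_x = 0: −T_AC·cos58° + T_BC·cos31° = 0 → T_BC = 0.618222·T_AC.
ΣF_y = 0: T_AC·sin58° + T_BC·sin31° = 450.
Substitute: T_AC·(0.848048 + 0.618222·0.515038) = 450 → T_AC = 385.784 ≈ 385.8 lb.
Then T_BC = 0.618222 × 385.784 = 238.5 lb.

T_AC = 385.8 lb, T_BC = 238.5 lb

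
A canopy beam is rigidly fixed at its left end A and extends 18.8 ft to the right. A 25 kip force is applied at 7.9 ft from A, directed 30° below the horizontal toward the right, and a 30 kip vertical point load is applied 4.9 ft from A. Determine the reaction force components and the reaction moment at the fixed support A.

A_x = -21.65 kip, A_y = 42.50 kip, M_A = 245.8 kip·ft

ΣF_x = 0: A_x + 25·cos30° = 0 → A_x = -21.65 kip.
ΣF_y = 0: A_y − 25·sin30° − 30 = 0 → A_y = 42.50 kip.
ΣM about A: M_A − 25·sin30°·7.9 − 30·4.9 = 0 → M_A = 245.8 kip·ft.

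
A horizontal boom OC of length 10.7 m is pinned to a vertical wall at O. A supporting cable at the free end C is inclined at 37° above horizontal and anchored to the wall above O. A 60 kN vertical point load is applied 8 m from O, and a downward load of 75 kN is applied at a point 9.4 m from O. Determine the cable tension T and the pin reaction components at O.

T = 184.0 kN, O_x = 147.0 kN, O_y = 24.25 kN

ΣM about O: T·sin37°·10.7 − 60·8 − 75·9.4 = 0 → T = 1185/(10.7·0.601815) = 184.023 ≈ 184.0 kN.
ΣF_x = 0: O_x − T·cos37° = 0 → O_x = 184.023 × 0.798636 = 147.0 kN.
ΣF_y = 0: O_y + T·sin37° − 60 − 75 = 0 → O_y = 135 − 184.023 × 0.601815 = 24.25 kN.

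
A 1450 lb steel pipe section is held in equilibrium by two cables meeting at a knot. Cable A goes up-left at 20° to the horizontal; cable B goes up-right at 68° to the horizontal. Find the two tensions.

T_A = 543.5 lb, T_B = 1363 lb

ΣF_x = 0: −T_A·cos20° + T_B·cos68° = 0 → T_B = 2.50848·T_A.
ΣF_y = 0: T_A·sin20° + T_B·sin68° = 1450.
Substitute: T_A·(0.34202 + 2.50848·0.927184) = 1450 → T_A = 543.51 ≈ 543.5 lb.
Then T_B = 2.50848 × 543.51 = 1363 lb.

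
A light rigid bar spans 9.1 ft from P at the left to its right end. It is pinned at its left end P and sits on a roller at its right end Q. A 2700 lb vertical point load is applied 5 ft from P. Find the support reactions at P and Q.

P_x = 0, P_y = 1216 lb, Q_y = 1484 lb

Moments about P: Q_y·9.1 − 2700·5 = 0 → Q_y = 13500/9.1 = 1483.52 ≈ 1484 lb.
ΣF_y = 0: P_y + 1483.52 − 2700 = 0 → P_y = 1216 lb.
ΣF_x = 0: no horizontal applied forces, so P_x = 0.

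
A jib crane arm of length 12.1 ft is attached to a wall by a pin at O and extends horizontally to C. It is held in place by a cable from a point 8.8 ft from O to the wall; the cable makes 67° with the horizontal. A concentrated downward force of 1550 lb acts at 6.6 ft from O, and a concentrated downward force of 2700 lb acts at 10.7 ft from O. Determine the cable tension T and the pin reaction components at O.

T = 4829 lb, O_x = 1887 lb, O_y = -195.5 lb

ΣM about O: T·sin67°·8.8 − 1550·6.6 − 2700·10.7 = 0 → T = 39120/(8.8·0.920505) = 4829.36 ≈ 4829 lb.
ΣF_x = 0: O_x − T·cos67° = 0 → O_x = 4829.36 × 0.390731 = 1887 lb.
ΣF_y = 0: O_y + T·sin67° − 1550 − 2700 = 0 → O_y = 4250 − 4829.36 × 0.920505 = -195.5 lb.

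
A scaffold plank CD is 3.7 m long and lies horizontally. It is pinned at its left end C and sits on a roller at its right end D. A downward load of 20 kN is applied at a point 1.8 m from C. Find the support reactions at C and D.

Taking moments about C: D_y·3.7 − 20·1.8 = 0 → D_y = 36/3.7 = 9.72973 ≈ 9.730 kN.
ΣF_y = 0: C_y + 9.72973 − 20 = 0 → C_y = 10.27 kN.
ΣF_x = 0: no horizontal applied forces, so C_x = 0.

C_x = 0, C_y = 10.27 kN, D_y = 9.730 kN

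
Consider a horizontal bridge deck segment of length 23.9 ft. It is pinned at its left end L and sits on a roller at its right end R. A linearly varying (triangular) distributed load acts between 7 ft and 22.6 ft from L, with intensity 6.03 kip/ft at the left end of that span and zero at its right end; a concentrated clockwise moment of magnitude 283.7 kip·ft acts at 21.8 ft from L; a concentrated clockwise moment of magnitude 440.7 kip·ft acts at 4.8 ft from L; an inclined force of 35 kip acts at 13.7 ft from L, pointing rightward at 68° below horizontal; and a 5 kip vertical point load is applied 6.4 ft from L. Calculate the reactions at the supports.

L_x = -13.11 kip, L_y = 10.23 kip, R_y = 74.26 kip

Resultant of the triangular load: ½ × 6.03 × 15.6 = 47.034 kip, acting at 12.2 ft from L (one-third of the span from the peak).
Taking moments about L: R_y·23.9 − (½·6.03·15.6)·12.2 − 283.7 − 440.7 − 35·sin68°·13.7 − 5·6.4 = 0 → R_y = 1774.8/23.9 = 74.2594 ≈ 74.26 kip.
ΣF_y = 0: L_y + 74.2594 − ½·6.03·15.6 − 35·sin68° − 5 = 0 → L_y = 10.23 kip.
ΣF_x = 0: L_x + 35·cos68° = 0 → L_x = -13.11 kip.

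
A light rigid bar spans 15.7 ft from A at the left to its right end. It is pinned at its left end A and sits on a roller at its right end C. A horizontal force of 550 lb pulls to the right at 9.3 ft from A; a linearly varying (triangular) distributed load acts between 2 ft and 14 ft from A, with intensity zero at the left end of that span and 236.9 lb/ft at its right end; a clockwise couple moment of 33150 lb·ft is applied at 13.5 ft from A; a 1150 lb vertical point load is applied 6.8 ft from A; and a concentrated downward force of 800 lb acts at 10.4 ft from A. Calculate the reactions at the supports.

Resultant of the triangular load: ½ × 236.9 × 12 = 1421.4 lb, acting at 10 ft from A (one-third of the span from the peak).
ΣM about A: C_y·15.7 − (½·236.9·12)·10 − 33150 − 1150·6.8 − 800·10.4 = 0 → C_y = 63504/15.7 = 4044.84 ≈ 4045 lb.
ΣF_y = 0: A_y + 4044.84 − ½·236.9·12 − 1150 − 800 = 0 → A_y = -673.4 lb.
ΣF_x = 0: A_x + 550 = 0 → A_x = -550.0 lb.

A_x = -550.0 lb, A_y = -673.4 lb, C_y = 4045 lb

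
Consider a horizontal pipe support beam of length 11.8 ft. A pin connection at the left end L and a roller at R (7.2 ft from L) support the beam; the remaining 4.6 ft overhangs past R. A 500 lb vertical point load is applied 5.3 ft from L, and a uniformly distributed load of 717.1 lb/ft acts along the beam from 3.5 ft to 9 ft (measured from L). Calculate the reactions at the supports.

L_x = 0, L_y = 652.3 lb, R_y = 3792 lb

Resultant of the distributed load: 717.1 × 5.5 = 3944.05 lb at 6.25 ft from L.
Moments about L: R_y·7.2 − 500·5.3 − (717.1·5.5)·6.25 = 0 → R_y = 27300.3125/7.2 = 3791.71 ≈ 3792 lb.
ΣF_y = 0: L_y + 3791.71 − 500 − 717.1·5.5 = 0 → L_y = 652.3 lb.
ΣF_x = 0: no horizontal applied forces, so L_x = 0.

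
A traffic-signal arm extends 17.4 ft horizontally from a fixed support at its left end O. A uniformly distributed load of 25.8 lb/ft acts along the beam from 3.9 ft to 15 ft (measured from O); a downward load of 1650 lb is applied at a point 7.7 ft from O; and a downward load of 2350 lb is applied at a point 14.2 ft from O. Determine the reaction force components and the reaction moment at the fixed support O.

O_x = 0, O_y = 4286 lb, M_O = 48780 lb·ft

Resultant of the distributed load: 25.8 × 11.1 = 286.38 lb at 9.45 ft from O.
ΣF_x = 0: O_x = 0.
ΣF_y = 0: O_y − 25.8·11.1 − 1650 − 2350 = 0 → O_y = 4286 lb.
ΣM about O: M_O − (25.8·11.1)·9.45 − 1650·7.7 − 2350·14.2 = 0 → M_O = 48780 lb·ft.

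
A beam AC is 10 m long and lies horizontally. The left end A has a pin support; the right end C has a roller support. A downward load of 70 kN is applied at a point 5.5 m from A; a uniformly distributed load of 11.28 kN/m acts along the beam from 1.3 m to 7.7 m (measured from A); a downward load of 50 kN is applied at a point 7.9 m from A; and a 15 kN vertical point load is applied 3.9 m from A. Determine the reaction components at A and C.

Resultant of the distributed load: 11.28 × 6.4 = 72.192 kN at 4.5 m from A.
Taking moments about A: C_y·10 − 70·5.5 − (11.28·6.4)·4.5 − 50·7.9 − 15·3.9 = 0 → C_y = 1163.364/10 = 116.336 ≈ 116.3 kN.
ΣF_y = 0: A_y + 116.336 − 70 − 11.28·6.4 − 50 − 15 = 0 → A_y = 90.86 kN.
ΣF_x = 0: no horizontal applied forces, so A_x = 0.

A_x = 0, A_y = 90.86 kN, C_y = 116.3 kN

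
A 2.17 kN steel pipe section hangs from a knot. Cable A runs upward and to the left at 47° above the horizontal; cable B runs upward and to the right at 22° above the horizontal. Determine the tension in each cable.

ΣF_x = 0: −T_A·cos47° + T_B·cos22° = 0 → T_B = 0.735559·T_A.
ΣF_y = 0: T_A·sin47° + T_B·sin22° = 2.17.
Substitute: T_A·(0.731354 + 0.735559·0.374607) = 2.17 → T_A = 2.15513 ≈ 2.155 kN.
Then T_B = 0.735559 × 2.15513 = 1.585 kN.

T_A = 2.155 kN, T_B = 1.585 kN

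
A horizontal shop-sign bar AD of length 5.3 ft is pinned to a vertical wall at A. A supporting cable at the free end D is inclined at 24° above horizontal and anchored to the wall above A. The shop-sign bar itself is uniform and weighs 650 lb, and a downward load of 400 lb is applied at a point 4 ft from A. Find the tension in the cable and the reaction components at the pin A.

ΣM about A: T·sin24°·5.3 − 650·2.65 − 400·4 = 0 → T = 3322.5/(5.3·0.406737) = 1541.26 ≈ 1541 lb.
ΣF_x = 0: A_x − T·cos24° = 0 → A_x = 1541.26 × 0.913545 = 1408 lb.
ΣF_y = 0: A_y + T·sin24° − 650 − 400 = 0 → A_y = 1050 − 1541.26 × 0.406737 = 423.1 lb.

T = 1541 lb, A_x = 1408 lb, A_y = 423.1 lb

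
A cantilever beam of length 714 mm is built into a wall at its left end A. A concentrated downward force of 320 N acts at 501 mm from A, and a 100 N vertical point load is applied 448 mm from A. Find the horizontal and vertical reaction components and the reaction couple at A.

ΣF_x = 0: A_x = 0.
ΣF_y = 0: A_y − 320 − 100 = 0 → A_y = 420.0 N.
ΣM about A: M_A − 320·501 − 100·448 = 0 → M_A = 205100 N·mm.

A_x = 0, A_y = 420.0 N, M_A = 205100 N·mm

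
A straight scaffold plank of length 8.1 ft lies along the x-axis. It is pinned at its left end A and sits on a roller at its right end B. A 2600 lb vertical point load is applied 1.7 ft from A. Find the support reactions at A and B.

ΣM about A: B_y·8.1 − 2600·1.7 = 0 → B_y = 4420/8.1 = 545.679 ≈ 545.7 lb.
ΣF_y = 0: A_y + 545.679 − 2600 = 0 → A_y = 2054 lb.
ΣF_x = 0: no horizontal applied forces, so A_x = 0.

A_x = 0, A_y = 2054 lb, B_y = 545.7 lb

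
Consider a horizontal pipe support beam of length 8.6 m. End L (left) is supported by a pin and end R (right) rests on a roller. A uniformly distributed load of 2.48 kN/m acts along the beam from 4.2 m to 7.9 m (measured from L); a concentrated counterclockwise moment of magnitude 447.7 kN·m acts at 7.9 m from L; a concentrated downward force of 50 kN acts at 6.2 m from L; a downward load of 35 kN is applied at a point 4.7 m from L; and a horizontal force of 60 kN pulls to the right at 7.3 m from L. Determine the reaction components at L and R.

Resultant of the distributed load: 2.48 × 3.7 = 9.176 kN at 6.05 m from L.
ΣM about L: R_y·8.6 − (2.48·3.7)·6.05 + 447.7 − 50·6.2 − 35·4.7 = 0 → R_y = 82.3148/8.6 = 9.57149 ≈ 9.571 kN.
ΣF_y = 0: L_y + 9.57149 − 2.48·3.7 − 50 − 35 = 0 → L_y = 84.60 kN.
ΣF_x = 0: L_x + 60 = 0 → L_x = -60.00 kN.

L_x = -60.00 kN, L_y = 84.60 kN, R_y = 9.571 kN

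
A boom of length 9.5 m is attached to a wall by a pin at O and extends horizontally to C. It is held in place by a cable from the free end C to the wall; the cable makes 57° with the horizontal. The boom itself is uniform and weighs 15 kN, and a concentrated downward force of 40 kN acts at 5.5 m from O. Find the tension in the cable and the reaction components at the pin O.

T = 36.56 kN, O_x = 19.91 kN, O_y = 24.34 kN

ΣM about O: T·sin57°·9.5 − 15·4.75 − 40·5.5 = 0 → T = 291.25/(9.5·0.838671) = 36.5553 ≈ 36.56 kN.
ΣF_x = 0: O_x − T·cos57° = 0 → O_x = 36.5553 × 0.544639 = 19.91 kN.
ΣF_y = 0: O_y + T·sin57° − 15 − 40 = 0 → O_y = 55 − 36.5553 × 0.838671 = 24.34 kN.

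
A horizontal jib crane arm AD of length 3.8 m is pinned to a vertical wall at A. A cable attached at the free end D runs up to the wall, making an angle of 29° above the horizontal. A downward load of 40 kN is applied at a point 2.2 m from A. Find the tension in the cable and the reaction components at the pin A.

T = 47.77 kN, A_x = 41.78 kN, A_y = 16.84 kN

ΣM about A: T·sin29°·3.8 − 40·2.2 = 0 → T = 88/(3.8·0.48481) = 47.7669 ≈ 47.77 kN.
ΣF_x = 0: A_x − T·cos29° = 0 → A_x = 47.7669 × 0.87462 = 41.78 kN.
ΣF_y = 0: A_y + T·sin29° − 40 = 0 → A_y = 40 − 47.7669 × 0.48481 = 16.84 kN.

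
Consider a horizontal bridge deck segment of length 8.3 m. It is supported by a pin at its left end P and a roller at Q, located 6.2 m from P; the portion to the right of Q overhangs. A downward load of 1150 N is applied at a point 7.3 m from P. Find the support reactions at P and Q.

Moments about P: Q_y·6.2 − 1150·7.3 = 0 → Q_y = 8395/6.2 = 1354.03 ≈ 1354 N.
ΣF_y = 0: P_y + 1354.03 − 1150 = 0 → P_y = -204.0 N.
ΣF_x = 0: no horizontal applied forces, so P_x = 0.

P_x = 0, P_y = -204.0 N, Q_y = 1354 N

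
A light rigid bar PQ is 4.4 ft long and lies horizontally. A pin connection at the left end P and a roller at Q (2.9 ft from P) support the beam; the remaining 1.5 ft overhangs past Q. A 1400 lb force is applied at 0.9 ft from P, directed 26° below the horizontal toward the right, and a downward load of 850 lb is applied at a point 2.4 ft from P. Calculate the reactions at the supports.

Moments about P: Q_y·2.9 − 1400·sin26°·0.9 − 850·2.4 = 0 → Q_y = 2592.35/2.9 = 893.914 ≈ 893.9 lb.
ΣF_y = 0: P_y + 893.914 − 1400·sin26° − 850 = 0 → P_y = 569.8 lb.
ΣF_x = 0: P_x + 1400·cos26° = 0 → P_x = -1258 lb.

P_x = -1258 lb, P_y = 569.8 lb, Q_y = 893.9 lb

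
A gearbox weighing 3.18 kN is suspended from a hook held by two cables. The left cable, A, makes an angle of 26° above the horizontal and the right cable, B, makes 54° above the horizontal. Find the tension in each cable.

ΣF_x = 0: −T_A·cos26° + T_B·cos54° = 0 → T_B = 1.52912·T_A.
ΣF_y = 0: T_A·sin26° + T_B·sin54° = 3.18.
Substitute: T_A·(0.438371 + 1.52912·0.809017) = 3.18 → T_A = 1.89799 ≈ 1.898 kN.
Then T_B = 1.52912 × 1.89799 = 2.902 kN.

T_A = 1.898 kN, T_B = 2.902 kN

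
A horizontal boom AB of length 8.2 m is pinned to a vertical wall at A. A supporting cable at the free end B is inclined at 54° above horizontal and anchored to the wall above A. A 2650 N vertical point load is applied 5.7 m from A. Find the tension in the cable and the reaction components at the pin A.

T = 2277 N, A_x = 1338 N, A_y = 807.9 N

ΣM about A: T·sin54°·8.2 − 2650·5.7 = 0 → T = 15105/(8.2·0.809017) = 2276.93 ≈ 2277 N.
ΣF_x = 0: A_x − T·cos54° = 0 → A_x = 2276.93 × 0.587785 = 1338 N.
ΣF_y = 0: A_y + T·sin54° − 2650 = 0 → A_y = 2650 − 2276.93 × 0.809017 = 807.9 N.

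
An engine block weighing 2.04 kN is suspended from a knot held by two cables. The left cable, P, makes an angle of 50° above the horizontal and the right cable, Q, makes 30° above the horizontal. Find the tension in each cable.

T_P = 1.794 kN, T_Q = 1.332 kN

ΣF_x = 0: −T_P·cos50° + T_Q·cos30° = 0 → T_Q = 0.742227·T_P.
ΣF_y = 0: T_P·sin50° + T_Q·sin30° = 2.04.
Substitute: T_P·(0.766044 + 0.742227·0.5) = 2.04 → T_P = 1.79395 ≈ 1.794 kN.
Then T_Q = 0.742227 × 1.79395 = 1.332 kN.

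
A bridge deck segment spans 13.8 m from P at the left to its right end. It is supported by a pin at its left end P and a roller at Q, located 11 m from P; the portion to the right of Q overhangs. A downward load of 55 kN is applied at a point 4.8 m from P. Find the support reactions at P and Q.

Moments about P: Q_y·11 − 55·4.8 = 0 → Q_y = 264/11 = 24.00 kN.
ΣF_y = 0: P_y + 24 − 55 = 0 → P_y = 31.00 kN.
ΣF_x = 0: no horizontal applied forces, so P_x = 0.

P_x = 0, P_y = 31.00 kN, Q_y = 24.00 kN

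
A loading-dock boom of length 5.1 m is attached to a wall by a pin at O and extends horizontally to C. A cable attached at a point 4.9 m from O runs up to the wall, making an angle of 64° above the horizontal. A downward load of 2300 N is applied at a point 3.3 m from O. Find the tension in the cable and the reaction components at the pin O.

T = 1723 N, O_x = 755.5 N, O_y = 751.0 N

ΣM about O: T·sin64°·4.9 − 2300·3.3 = 0 → T = 7590/(4.9·0.898794) = 1723.4 ≈ 1723 N.
ΣF_x = 0: O_x − T·cos64° = 0 → O_x = 1723.4 × 0.438371 = 755.5 N.
ΣF_y = 0: O_y + T·sin64° − 2300 = 0 → O_y = 2300 − 1723.4 × 0.898794 = 751.0 N.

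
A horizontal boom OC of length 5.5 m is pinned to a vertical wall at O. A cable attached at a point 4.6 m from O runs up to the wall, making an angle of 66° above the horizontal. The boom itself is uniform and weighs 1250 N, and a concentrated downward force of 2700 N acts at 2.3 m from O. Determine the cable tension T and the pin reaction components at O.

ΣM about O: T·sin66°·4.6 − 1250·2.75 − 2700·2.3 = 0 → T = 9647.5/(4.6·0.913545) = 2295.76 ≈ 2296 N.
ΣF_x = 0: O_x − T·cos66° = 0 → O_x = 2295.76 × 0.406737 = 933.8 N.
ΣF_y = 0: O_y + T·sin66° − 1250 − 2700 = 0 → O_y = 3950 − 2295.76 × 0.913545 = 1853 N.

T = 2296 N, O_x = 933.8 N, O_y = 1853 N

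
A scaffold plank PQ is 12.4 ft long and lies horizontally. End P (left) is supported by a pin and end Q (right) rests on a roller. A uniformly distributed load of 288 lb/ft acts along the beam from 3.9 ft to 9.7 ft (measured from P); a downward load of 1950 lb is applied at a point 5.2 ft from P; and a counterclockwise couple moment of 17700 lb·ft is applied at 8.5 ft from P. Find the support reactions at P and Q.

Resultant of the distributed load: 288 × 5.8 = 1670.4 lb at 6.8 ft from P.
ΣM about P: Q_y·12.4 − (288·5.8)·6.8 − 1950·5.2 + 17700 = 0 → Q_y = 3798.72/12.4 = 306.348 ≈ 306.3 lb.
ΣF_y = 0: P_y + 306.348 − 288·5.8 − 1950 = 0 → P_y = 3314 lb.
ΣF_x = 0: no horizontal applied forces, so P_x = 0.

P_x = 0, P_y = 3314 lb, Q_y = 306.3 lb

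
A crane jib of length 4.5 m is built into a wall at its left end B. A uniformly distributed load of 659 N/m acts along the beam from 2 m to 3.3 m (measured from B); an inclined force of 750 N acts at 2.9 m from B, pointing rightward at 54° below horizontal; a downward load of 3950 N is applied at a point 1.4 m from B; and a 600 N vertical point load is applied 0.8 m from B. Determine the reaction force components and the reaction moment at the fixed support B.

B_x = -440.8 N, B_y = 6013 N, M_B = 10040 N·m

Resultant of the distributed load: 659 × 1.3 = 856.7 N at 2.65 m from B.
ΣF_x = 0: B_x + 750·cos54° = 0 → B_x = -440.8 N.
ΣF_y = 0: B_y − 659·1.3 − 750·sin54° − 3950 − 600 = 0 → B_y = 6013 N.
ΣM about B: M_B − (659·1.3)·2.65 − 750·sin54°·2.9 − 3950·1.4 − 600·0.8 = 0 → M_B = 10040 N·m.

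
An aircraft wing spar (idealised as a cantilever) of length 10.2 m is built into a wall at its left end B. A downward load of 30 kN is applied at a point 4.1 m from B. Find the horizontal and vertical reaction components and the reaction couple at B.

B_x = 0, B_y = 30.00 kN, M_B = 123.0 kN·m

ΣF_x = 0: B_x = 0.
ΣF_y = 0: B_y − 30 = 0 → B_y = 30.00 kN.
ΣM about B: M_B − 30·4.1 = 0 → M_B = 123.0 kN·m.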